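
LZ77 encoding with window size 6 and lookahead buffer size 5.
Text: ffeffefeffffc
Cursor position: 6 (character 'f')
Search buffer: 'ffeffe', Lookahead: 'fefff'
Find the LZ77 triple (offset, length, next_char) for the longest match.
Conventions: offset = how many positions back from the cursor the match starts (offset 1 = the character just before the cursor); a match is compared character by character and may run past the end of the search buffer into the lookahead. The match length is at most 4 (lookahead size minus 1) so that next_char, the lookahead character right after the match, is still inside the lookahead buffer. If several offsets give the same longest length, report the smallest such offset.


Try each offset into the search buffer:
  offset=1 (pos 5, char 'e'): match length 0
  offset=2 (pos 4, char 'f'): match length 3
  offset=3 (pos 3, char 'f'): match length 1
  offset=4 (pos 2, char 'e'): match length 0
  offset=5 (pos 1, char 'f'): match length 4
  offset=6 (pos 0, char 'f'): match length 1
Longest match has length 4 at offset 5.
next_char = character at position 6 + 4 = 10 -> 'f'

Best match: offset=5, length=4 (matching 'feff' starting at position 1)
LZ77 triple: (5, 4, 'f')


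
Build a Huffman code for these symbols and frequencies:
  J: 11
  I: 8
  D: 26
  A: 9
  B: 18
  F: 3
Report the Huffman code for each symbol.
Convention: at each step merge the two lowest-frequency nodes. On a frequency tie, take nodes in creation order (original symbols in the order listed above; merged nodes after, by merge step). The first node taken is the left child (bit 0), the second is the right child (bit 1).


Huffman tree construction:
Step 1: Merge F(3) + I(8) = 11
Step 2: Merge A(9) + J(11) = 20
Step 3: Merge (F+I)(11) + B(18) = 29
Step 4: Merge (A+J)(20) + D(26) = 46
Step 5: Merge ((F+I)+B)(29) + ((A+J)+D)(46) = 75
Read each symbol's code off the tree from the root (left child = 0, right child = 1).

Codes:
  J: 101 (length 3)
  I: 001 (length 3)
  D: 11 (length 2)
  A: 100 (length 3)
  B: 01 (length 2)
  F: 000 (length 3)
Average code length: 181/75 = 2.4133 bits/symbol


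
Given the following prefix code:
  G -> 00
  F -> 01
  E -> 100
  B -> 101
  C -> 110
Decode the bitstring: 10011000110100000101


Decoding step by step:
Bits 100 -> E
Bits 110 -> C
Bits 00 -> G
Bits 110 -> C
Bits 100 -> E
Bits 00 -> G
Bits 01 -> F
Bits 01 -> F


Decoded message: ECGCEGFF


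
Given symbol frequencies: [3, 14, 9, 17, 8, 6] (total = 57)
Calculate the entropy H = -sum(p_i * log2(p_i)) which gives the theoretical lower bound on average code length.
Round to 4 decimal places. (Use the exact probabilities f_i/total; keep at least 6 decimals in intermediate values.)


Per-symbol terms -p_i * log2(p_i) with p_i = f_i/57:
  p = 3/57 = 0.052632: log2(p) = -4.247928, -p*log2(p) = 0.223575
  p = 14/57 = 0.245614: log2(p) = -2.025535, -p*log2(p) = 0.497500
  p = 9/57 = 0.157895: log2(p) = -2.662965, -p*log2(p) = 0.420468
  p = 17/57 = 0.298246: log2(p) = -1.745427, -p*log2(p) = 0.520566
  p = 8/57 = 0.140351: log2(p) = -2.832890, -p*log2(p) = 0.397599
  p = 6/57 = 0.105263: log2(p) = -3.247928, -p*log2(p) = 0.341887
H = 0.223575 + 0.497500 + 0.420468 + 0.520566 + 0.397599 + 0.341887 = 2.401595

H = 2.4016 bits/symbol


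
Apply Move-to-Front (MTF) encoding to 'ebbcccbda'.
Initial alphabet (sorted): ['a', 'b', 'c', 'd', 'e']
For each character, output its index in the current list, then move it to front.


MTF encoding:
'e': index 4 in ['a', 'b', 'c', 'd', 'e'] -> ['e', 'a', 'b', 'c', 'd']
'b': index 2 in ['e', 'a', 'b', 'c', 'd'] -> ['b', 'e', 'a', 'c', 'd']
'b': index 0 in ['b', 'e', 'a', 'c', 'd'] -> ['b', 'e', 'a', 'c', 'd']
'c': index 3 in ['b', 'e', 'a', 'c', 'd'] -> ['c', 'b', 'e', 'a', 'd']
'c': index 0 in ['c', 'b', 'e', 'a', 'd'] -> ['c', 'b', 'e', 'a', 'd']
'c': index 0 in ['c', 'b', 'e', 'a', 'd'] -> ['c', 'b', 'e', 'a', 'd']
'b': index 1 in ['c', 'b', 'e', 'a', 'd'] -> ['b', 'c', 'e', 'a', 'd']
'd': index 4 in ['b', 'c', 'e', 'a', 'd'] -> ['d', 'b', 'c', 'e', 'a']
'a': index 4 in ['d', 'b', 'c', 'e', 'a'] -> ['a', 'd', 'b', 'c', 'e']


Output: [4, 2, 0, 3, 0, 0, 1, 4, 4]


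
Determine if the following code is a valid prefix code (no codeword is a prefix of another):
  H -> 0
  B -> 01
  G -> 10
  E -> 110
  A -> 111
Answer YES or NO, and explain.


Checking each pair (does one codeword prefix another?):
  H='0' vs B='01': prefix -- VIOLATION

NO -- this is NOT a valid prefix code. H (0) is a prefix of B (01).


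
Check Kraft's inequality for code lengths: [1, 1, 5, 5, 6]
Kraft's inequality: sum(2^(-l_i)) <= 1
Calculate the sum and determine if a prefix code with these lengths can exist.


Sum = 2^(-1) + 2^(-1) + 2^(-5) + 2^(-5) + 2^(-6)
    = 0.5 + 0.5 + 0.03125 + 0.03125 + 0.015625
    = 69/64 = 1.078125
Since 1.078125 > 1, Kraft's inequality is NOT satisfied.
A prefix code with these lengths CANNOT exist.

Kraft sum = 1.078125. Not satisfied.


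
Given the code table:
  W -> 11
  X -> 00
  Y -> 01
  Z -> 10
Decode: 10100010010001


Decoding:
10 -> Z
10 -> Z
00 -> X
10 -> Z
01 -> Y
00 -> X
01 -> Y


Result: ZZXZYXY


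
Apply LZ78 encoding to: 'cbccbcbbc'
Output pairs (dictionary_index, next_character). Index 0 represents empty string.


LZ78 encoding steps:
Dictionary: {0: ''}
Step 1: w='' (idx 0), next='c' -> output (0, 'c'), add 'c' as idx 1
Step 2: w='' (idx 0), next='b' -> output (0, 'b'), add 'b' as idx 2
Step 3: w='c' (idx 1), next='c' -> output (1, 'c'), add 'cc' as idx 3
Step 4: w='b' (idx 2), next='c' -> output (2, 'c'), add 'bc' as idx 4
Step 5: w='b' (idx 2), next='b' -> output (2, 'b'), add 'bb' as idx 5
Step 6: w='c' (idx 1), end of input -> output (1, '')


Encoded: [(0, 'c'), (0, 'b'), (1, 'c'), (2, 'c'), (2, 'b'), (1, '')]


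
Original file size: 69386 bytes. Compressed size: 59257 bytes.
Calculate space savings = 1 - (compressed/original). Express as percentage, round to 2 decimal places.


ratio = compressed/original = 59257/69386 = 0.85402
savings = 1 - ratio = 1 - 0.85402 = 0.14598
as a percentage: 0.14598 * 100 = 14.6%

Space savings = 1 - 59257/69386 = 14.6%


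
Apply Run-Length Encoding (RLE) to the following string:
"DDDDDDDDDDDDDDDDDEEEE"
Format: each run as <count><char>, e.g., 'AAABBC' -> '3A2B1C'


Scanning runs left to right:
  i=0: run of 'D' x 17 -> '17D'
  i=17: run of 'E' x 4 -> '4E'

RLE = 17D4E


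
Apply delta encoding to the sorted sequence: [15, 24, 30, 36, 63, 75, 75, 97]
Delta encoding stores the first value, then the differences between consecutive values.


First value: 15
Deltas:
  24 - 15 = 9
  30 - 24 = 6
  36 - 30 = 6
  63 - 36 = 27
  75 - 63 = 12
  75 - 75 = 0
  97 - 75 = 22


Delta encoded: [15, 9, 6, 6, 27, 12, 0, 22]


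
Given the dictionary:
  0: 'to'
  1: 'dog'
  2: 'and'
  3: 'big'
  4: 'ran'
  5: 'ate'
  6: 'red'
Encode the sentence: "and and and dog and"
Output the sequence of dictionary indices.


Look up each word in the dictionary:
  'and' -> 2
  'and' -> 2
  'and' -> 2
  'dog' -> 1
  'and' -> 2

Encoded: [2, 2, 2, 1, 2]


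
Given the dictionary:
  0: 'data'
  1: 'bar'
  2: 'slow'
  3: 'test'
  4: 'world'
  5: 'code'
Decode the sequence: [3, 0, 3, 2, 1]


Look up each index in the dictionary:
  3 -> 'test'
  0 -> 'data'
  3 -> 'test'
  2 -> 'slow'
  1 -> 'bar'

Decoded: "test data test slow bar"


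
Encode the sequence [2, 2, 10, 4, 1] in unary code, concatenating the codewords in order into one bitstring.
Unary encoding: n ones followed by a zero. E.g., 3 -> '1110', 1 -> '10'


Encode each number as n ones followed by a terminating 0:
  2 -> 110 (3 bits)
  2 -> 110 (3 bits)
  10 -> 11111111110 (11 bits)
  4 -> 11110 (5 bits)
  1 -> 10 (2 bits)
Total length = 3 + 3 + 11 + 5 + 2 = 24 bits.

Unary([2, 2, 10, 4, 1]) = 110110111111111101111010 (24 bits)


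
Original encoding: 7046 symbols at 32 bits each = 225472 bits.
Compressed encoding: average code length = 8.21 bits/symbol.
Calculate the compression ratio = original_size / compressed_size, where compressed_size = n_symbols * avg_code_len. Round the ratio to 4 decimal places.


original_size = n_symbols * orig_bits = 7046 * 32 = 225472 bits
compressed_size = n_symbols * avg_code_len = 7046 * 8.21 = 57847.66 bits
ratio = original_size / compressed_size = 225472 / 57847.66 = 3.8977

Compression ratio = 3.8977


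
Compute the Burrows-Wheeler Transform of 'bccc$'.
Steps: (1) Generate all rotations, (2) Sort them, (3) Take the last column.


Rotations (sorted):
  0: $bccc -> last char: c
  1: bccc$ -> last char: $
  2: c$bcc -> last char: c
  3: cc$bc -> last char: c
  4: ccc$b -> last char: b


BWT = c$ccb


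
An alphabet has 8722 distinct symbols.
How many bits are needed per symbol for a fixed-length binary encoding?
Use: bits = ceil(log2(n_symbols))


log2(8722) = 13.0904
Bracket: 2^13 = 8192 < 8722 <= 2^14 = 16384
So ceil(log2(8722)) = 14

bits = ceil(log2(8722)) = ceil(13.0904) = 14 bits


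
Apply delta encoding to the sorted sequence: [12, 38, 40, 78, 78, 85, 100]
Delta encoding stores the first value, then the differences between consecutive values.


First value: 12
Deltas:
  38 - 12 = 26
  40 - 38 = 2
  78 - 40 = 38
  78 - 78 = 0
  85 - 78 = 7
  100 - 85 = 15


Delta encoded: [12, 26, 2, 38, 0, 7, 15]


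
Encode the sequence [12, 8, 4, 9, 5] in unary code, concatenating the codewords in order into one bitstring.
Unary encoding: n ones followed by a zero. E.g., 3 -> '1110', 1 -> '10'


Encode each number as n ones followed by a terminating 0:
  12 -> 1111111111110 (13 bits)
  8 -> 111111110 (9 bits)
  4 -> 11110 (5 bits)
  9 -> 1111111110 (10 bits)
  5 -> 111110 (6 bits)
Total length = 13 + 9 + 5 + 10 + 6 = 43 bits.

Unary([12, 8, 4, 9, 5]) = 1111111111110111111110111101111111110111110 (43 bits)


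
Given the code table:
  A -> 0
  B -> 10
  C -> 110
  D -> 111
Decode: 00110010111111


Decoding:
0 -> A
0 -> A
110 -> C
0 -> A
10 -> B
111 -> D
111 -> D


Result: AACABDD


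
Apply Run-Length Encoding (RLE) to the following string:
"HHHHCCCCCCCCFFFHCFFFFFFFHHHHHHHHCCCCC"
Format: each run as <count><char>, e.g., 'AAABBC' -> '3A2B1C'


Scanning runs left to right:
  i=0: run of 'H' x 4 -> '4H'
  i=4: run of 'C' x 8 -> '8C'
  i=12: run of 'F' x 3 -> '3F'
  i=15: run of 'H' x 1 -> '1H'
  i=16: run of 'C' x 1 -> '1C'
  i=17: run of 'F' x 7 -> '7F'
  i=24: run of 'H' x 8 -> '8H'
  i=32: run of 'C' x 5 -> '5C'

RLE = 4H8C3F1H1C7F8H5C


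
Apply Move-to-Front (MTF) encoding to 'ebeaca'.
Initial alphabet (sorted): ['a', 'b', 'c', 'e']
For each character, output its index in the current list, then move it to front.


MTF encoding:
'e': index 3 in ['a', 'b', 'c', 'e'] -> ['e', 'a', 'b', 'c']
'b': index 2 in ['e', 'a', 'b', 'c'] -> ['b', 'e', 'a', 'c']
'e': index 1 in ['b', 'e', 'a', 'c'] -> ['e', 'b', 'a', 'c']
'a': index 2 in ['e', 'b', 'a', 'c'] -> ['a', 'e', 'b', 'c']
'c': index 3 in ['a', 'e', 'b', 'c'] -> ['c', 'a', 'e', 'b']
'a': index 1 in ['c', 'a', 'e', 'b'] -> ['a', 'c', 'e', 'b']


Output: [3, 2, 1, 2, 3, 1]


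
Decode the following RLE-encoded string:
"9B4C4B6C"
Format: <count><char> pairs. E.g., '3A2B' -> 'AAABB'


Expanding each <count><char> pair:
  9B -> 'BBBBBBBBB'
  4C -> 'CCCC'
  4B -> 'BBBB'
  6C -> 'CCCCCC'

Decoded = BBBBBBBBBCCCCBBBBCCCCCC


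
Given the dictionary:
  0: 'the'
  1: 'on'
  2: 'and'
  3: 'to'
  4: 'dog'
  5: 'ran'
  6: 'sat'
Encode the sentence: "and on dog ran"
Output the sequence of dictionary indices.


Look up each word in the dictionary:
  'and' -> 2
  'on' -> 1
  'dog' -> 4
  'ran' -> 5

Encoded: [2, 1, 4, 5]


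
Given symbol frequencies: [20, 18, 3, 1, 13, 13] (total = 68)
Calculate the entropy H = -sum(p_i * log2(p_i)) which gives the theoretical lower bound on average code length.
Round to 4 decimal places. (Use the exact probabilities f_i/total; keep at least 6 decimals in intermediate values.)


Per-symbol terms -p_i * log2(p_i) with p_i = f_i/68:
  p = 20/68 = 0.294118: log2(p) = -1.765535, -p*log2(p) = 0.519275
  p = 18/68 = 0.264706: log2(p) = -1.917538, -p*log2(p) = 0.507584
  p = 3/68 = 0.044118: log2(p) = -4.502500, -p*log2(p) = 0.198640
  p = 1/68 = 0.014706: log2(p) = -6.087463, -p*log2(p) = 0.089522
  p = 13/68 = 0.191176: log2(p) = -2.387023, -p*log2(p) = 0.456343
  p = 13/68 = 0.191176: log2(p) = -2.387023, -p*log2(p) = 0.456343
H = 0.519275 + 0.507584 + 0.198640 + 0.089522 + 0.456343 + 0.456343 = 2.227707

H = 2.2277 bits/symbol


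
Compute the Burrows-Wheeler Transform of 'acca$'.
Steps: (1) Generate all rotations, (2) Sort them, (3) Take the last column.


Rotations (sorted):
  0: $acca -> last char: a
  1: a$acc -> last char: c
  2: acca$ -> last char: $
  3: ca$ac -> last char: c
  4: cca$a -> last char: a


BWT = ac$ca


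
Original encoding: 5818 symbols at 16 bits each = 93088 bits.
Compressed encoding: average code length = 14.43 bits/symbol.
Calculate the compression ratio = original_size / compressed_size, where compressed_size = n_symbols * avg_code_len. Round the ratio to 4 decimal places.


original_size = n_symbols * orig_bits = 5818 * 16 = 93088 bits
compressed_size = n_symbols * avg_code_len = 5818 * 14.43 = 83953.74 bits
ratio = original_size / compressed_size = 93088 / 83953.74 = 1.1088

Compression ratio = 1.1088


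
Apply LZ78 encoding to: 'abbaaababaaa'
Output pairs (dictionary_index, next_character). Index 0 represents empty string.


LZ78 encoding steps:
Dictionary: {0: ''}
Step 1: w='' (idx 0), next='a' -> output (0, 'a'), add 'a' as idx 1
Step 2: w='' (idx 0), next='b' -> output (0, 'b'), add 'b' as idx 2
Step 3: w='b' (idx 2), next='a' -> output (2, 'a'), add 'ba' as idx 3
Step 4: w='a' (idx 1), next='a' -> output (1, 'a'), add 'aa' as idx 4
Step 5: w='ba' (idx 3), next='b' -> output (3, 'b'), add 'bab' as idx 5
Step 6: w='aa' (idx 4), next='a' -> output (4, 'a'), add 'aaa' as idx 6


Encoded: [(0, 'a'), (0, 'b'), (2, 'a'), (1, 'a'), (3, 'b'), (4, 'a')]


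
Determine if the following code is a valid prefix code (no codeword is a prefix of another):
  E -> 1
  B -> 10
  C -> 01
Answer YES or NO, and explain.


Checking each pair (does one codeword prefix another?):
  E='1' vs B='10': prefix -- VIOLATION

NO -- this is NOT a valid prefix code. E (1) is a prefix of B (10).


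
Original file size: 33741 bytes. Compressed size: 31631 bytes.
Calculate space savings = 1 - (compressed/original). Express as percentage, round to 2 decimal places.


ratio = compressed/original = 31631/33741 = 0.937465
savings = 1 - ratio = 1 - 0.937465 = 0.062535
as a percentage: 0.062535 * 100 = 6.25%

Space savings = 1 - 31631/33741 = 6.25%


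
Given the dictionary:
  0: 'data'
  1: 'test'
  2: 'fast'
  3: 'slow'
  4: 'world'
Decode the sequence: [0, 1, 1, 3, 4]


Look up each index in the dictionary:
  0 -> 'data'
  1 -> 'test'
  1 -> 'test'
  3 -> 'slow'
  4 -> 'world'

Decoded: "data test test slow world"


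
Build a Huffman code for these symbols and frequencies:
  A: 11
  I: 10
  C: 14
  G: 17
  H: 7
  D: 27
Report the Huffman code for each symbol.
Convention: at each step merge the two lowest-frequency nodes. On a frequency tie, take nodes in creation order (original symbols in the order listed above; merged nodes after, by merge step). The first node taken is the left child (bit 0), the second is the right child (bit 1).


Huffman tree construction:
Step 1: Merge H(7) + I(10) = 17
Step 2: Merge A(11) + C(14) = 25
Step 3: Merge G(17) + (H+I)(17) = 34
Step 4: Merge (A+C)(25) + D(27) = 52
Step 5: Merge (G+(H+I))(34) + ((A+C)+D)(52) = 86
Read each symbol's code off the tree from the root (left child = 0, right child = 1).

Codes:
  A: 100 (length 3)
  I: 011 (length 3)
  C: 101 (length 3)
  G: 00 (length 2)
  H: 010 (length 3)
  D: 11 (length 2)
Average code length: 214/86 = 2.4884 bits/symbol


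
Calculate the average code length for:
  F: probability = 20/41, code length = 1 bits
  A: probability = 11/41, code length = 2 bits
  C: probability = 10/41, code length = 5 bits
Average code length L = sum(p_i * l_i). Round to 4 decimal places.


Weighted contributions p_i * l_i:
  F: (20/41) * 1 = 20/41
  A: (11/41) * 2 = 22/41
  C: (10/41) * 5 = 50/41
Sum = (20 + 22 + 50)/41 = 92/41

L = 92/41 = 2.2439 bits/symbol


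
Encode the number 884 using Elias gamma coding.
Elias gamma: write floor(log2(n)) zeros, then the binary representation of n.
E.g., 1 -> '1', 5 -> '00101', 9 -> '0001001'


num_bits = floor(log2(884)) + 1 = 10
leading_zeros = num_bits - 1 = 9
binary(884) = 1101110100

Elias gamma(884) = '000000000' + '1101110100' = 0000000001101110100 (19 bits)


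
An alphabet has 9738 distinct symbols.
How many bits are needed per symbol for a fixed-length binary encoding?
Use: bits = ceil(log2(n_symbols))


log2(9738) = 13.2494
Bracket: 2^13 = 8192 < 9738 <= 2^14 = 16384
So ceil(log2(9738)) = 14

bits = ceil(log2(9738)) = ceil(13.2494) = 14 bits


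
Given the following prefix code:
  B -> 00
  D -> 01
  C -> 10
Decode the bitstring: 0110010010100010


Decoding step by step:
Bits 01 -> D
Bits 10 -> C
Bits 01 -> D
Bits 00 -> B
Bits 10 -> C
Bits 10 -> C
Bits 00 -> B
Bits 10 -> C


Decoded message: DCDBCCBC


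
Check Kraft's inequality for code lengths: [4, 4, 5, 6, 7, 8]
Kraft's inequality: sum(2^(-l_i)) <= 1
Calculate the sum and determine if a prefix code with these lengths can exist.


Sum = 2^(-4) + 2^(-4) + 2^(-5) + 2^(-6) + 2^(-7) + 2^(-8)
    = 0.0625 + 0.0625 + 0.03125 + 0.015625 + 0.0078125 + 0.00390625
    = 47/256 = 0.18359375
Since 0.18359375 <= 1, Kraft's inequality IS satisfied.
A prefix code with these lengths CAN exist.

Kraft sum = 0.18359375. Satisfied.


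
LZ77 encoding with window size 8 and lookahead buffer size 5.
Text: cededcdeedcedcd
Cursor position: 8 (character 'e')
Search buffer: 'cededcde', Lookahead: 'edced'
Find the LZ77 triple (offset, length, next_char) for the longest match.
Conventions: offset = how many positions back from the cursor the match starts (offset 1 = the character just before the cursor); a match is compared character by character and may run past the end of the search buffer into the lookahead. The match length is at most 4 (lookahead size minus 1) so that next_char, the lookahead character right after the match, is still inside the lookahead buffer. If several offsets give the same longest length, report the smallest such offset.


Try each offset into the search buffer:
  offset=1 (pos 7, char 'e'): match length 1
  offset=2 (pos 6, char 'd'): match length 0
  offset=3 (pos 5, char 'c'): match length 0
  offset=4 (pos 4, char 'd'): match length 0
  offset=5 (pos 3, char 'e'): match length 3
  offset=6 (pos 2, char 'd'): match length 0
  offset=7 (pos 1, char 'e'): match length 2
  offset=8 (pos 0, char 'c'): match length 0
Longest match has length 3 at offset 5.
next_char = character at position 8 + 3 = 11 -> 'e'

Best match: offset=5, length=3 (matching 'edc' starting at position 3)
LZ77 triple: (5, 3, 'e')


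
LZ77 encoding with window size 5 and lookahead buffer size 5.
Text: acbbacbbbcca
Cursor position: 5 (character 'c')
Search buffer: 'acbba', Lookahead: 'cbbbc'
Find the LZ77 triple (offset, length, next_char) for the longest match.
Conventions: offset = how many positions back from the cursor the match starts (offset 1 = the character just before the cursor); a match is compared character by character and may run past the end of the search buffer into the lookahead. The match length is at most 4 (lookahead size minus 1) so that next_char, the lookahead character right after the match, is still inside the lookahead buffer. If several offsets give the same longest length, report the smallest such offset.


Try each offset into the search buffer:
  offset=1 (pos 4, char 'a'): match length 0
  offset=2 (pos 3, char 'b'): match length 0
  offset=3 (pos 2, char 'b'): match length 0
  offset=4 (pos 1, char 'c'): match length 3
  offset=5 (pos 0, char 'a'): match length 0
Longest match has length 3 at offset 4.
next_char = character at position 5 + 3 = 8 -> 'b'

Best match: offset=4, length=3 (matching 'cbb' starting at position 1)
LZ77 triple: (4, 3, 'b')


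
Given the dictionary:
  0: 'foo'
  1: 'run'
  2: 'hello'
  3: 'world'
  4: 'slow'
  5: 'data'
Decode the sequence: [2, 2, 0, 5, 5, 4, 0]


Look up each index in the dictionary:
  2 -> 'hello'
  2 -> 'hello'
  0 -> 'foo'
  5 -> 'data'
  5 -> 'data'
  4 -> 'slow'
  0 -> 'foo'

Decoded: "hello hello foo data data slow foo"


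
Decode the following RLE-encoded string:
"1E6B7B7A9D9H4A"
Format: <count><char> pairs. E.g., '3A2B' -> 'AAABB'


Expanding each <count><char> pair:
  1E -> 'E'
  6B -> 'BBBBBB'
  7B -> 'BBBBBBB'
  7A -> 'AAAAAAA'
  9D -> 'DDDDDDDDD'
  9H -> 'HHHHHHHHH'
  4A -> 'AAAA'

Decoded = EBBBBBBBBBBBBBAAAAAAADDDDDDDDDHHHHHHHHHAAAA


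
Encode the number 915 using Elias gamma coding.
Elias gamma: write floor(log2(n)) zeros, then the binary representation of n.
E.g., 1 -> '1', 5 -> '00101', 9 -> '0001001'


num_bits = floor(log2(915)) + 1 = 10
leading_zeros = num_bits - 1 = 9
binary(915) = 1110010011

Elias gamma(915) = '000000000' + '1110010011' = 0000000001110010011 (19 bits)


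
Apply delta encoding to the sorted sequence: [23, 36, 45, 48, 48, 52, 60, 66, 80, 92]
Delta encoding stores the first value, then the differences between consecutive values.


First value: 23
Deltas:
  36 - 23 = 13
  45 - 36 = 9
  48 - 45 = 3
  48 - 48 = 0
  52 - 48 = 4
  60 - 52 = 8
  66 - 60 = 6
  80 - 66 = 14
  92 - 80 = 12


Delta encoded: [23, 13, 9, 3, 0, 4, 8, 6, 14, 12]


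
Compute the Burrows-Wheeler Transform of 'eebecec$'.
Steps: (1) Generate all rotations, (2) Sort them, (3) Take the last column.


Rotations (sorted):
  0: $eebecec -> last char: c
  1: becec$ee -> last char: e
  2: c$eebece -> last char: e
  3: cec$eebe -> last char: e
  4: ebecec$e -> last char: e
  5: ec$eebec -> last char: c
  6: ecec$eeb -> last char: b
  7: eebecec$ -> last char: $


BWT = ceeeecb$


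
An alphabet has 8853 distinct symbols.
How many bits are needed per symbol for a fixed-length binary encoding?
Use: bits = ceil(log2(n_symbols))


log2(8853) = 13.112
Bracket: 2^13 = 8192 < 8853 <= 2^14 = 16384
So ceil(log2(8853)) = 14

bits = ceil(log2(8853)) = ceil(13.112) = 14 bits


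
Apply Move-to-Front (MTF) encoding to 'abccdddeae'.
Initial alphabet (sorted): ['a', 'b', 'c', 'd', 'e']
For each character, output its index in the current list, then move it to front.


MTF encoding:
'a': index 0 in ['a', 'b', 'c', 'd', 'e'] -> ['a', 'b', 'c', 'd', 'e']
'b': index 1 in ['a', 'b', 'c', 'd', 'e'] -> ['b', 'a', 'c', 'd', 'e']
'c': index 2 in ['b', 'a', 'c', 'd', 'e'] -> ['c', 'b', 'a', 'd', 'e']
'c': index 0 in ['c', 'b', 'a', 'd', 'e'] -> ['c', 'b', 'a', 'd', 'e']
'd': index 3 in ['c', 'b', 'a', 'd', 'e'] -> ['d', 'c', 'b', 'a', 'e']
'd': index 0 in ['d', 'c', 'b', 'a', 'e'] -> ['d', 'c', 'b', 'a', 'e']
'd': index 0 in ['d', 'c', 'b', 'a', 'e'] -> ['d', 'c', 'b', 'a', 'e']
'e': index 4 in ['d', 'c', 'b', 'a', 'e'] -> ['e', 'd', 'c', 'b', 'a']
'a': index 4 in ['e', 'd', 'c', 'b', 'a'] -> ['a', 'e', 'd', 'c', 'b']
'e': index 1 in ['a', 'e', 'd', 'c', 'b'] -> ['e', 'a', 'd', 'c', 'b']


Output: [0, 1, 2, 0, 3, 0, 0, 4, 4, 1]


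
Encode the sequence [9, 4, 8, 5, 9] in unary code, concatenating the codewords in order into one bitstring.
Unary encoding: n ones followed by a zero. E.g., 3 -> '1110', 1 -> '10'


Encode each number as n ones followed by a terminating 0:
  9 -> 1111111110 (10 bits)
  4 -> 11110 (5 bits)
  8 -> 111111110 (9 bits)
  5 -> 111110 (6 bits)
  9 -> 1111111110 (10 bits)
Total length = 10 + 5 + 9 + 6 + 10 = 40 bits.

Unary([9, 4, 8, 5, 9]) = 1111111110111101111111101111101111111110 (40 bits)


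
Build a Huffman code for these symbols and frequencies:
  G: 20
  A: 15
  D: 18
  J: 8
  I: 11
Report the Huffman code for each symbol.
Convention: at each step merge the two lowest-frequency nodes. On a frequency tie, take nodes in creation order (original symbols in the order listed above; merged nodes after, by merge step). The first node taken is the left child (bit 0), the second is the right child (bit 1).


Huffman tree construction:
Step 1: Merge J(8) + I(11) = 19
Step 2: Merge A(15) + D(18) = 33
Step 3: Merge (J+I)(19) + G(20) = 39
Step 4: Merge (A+D)(33) + ((J+I)+G)(39) = 72
Read each symbol's code off the tree from the root (left child = 0, right child = 1).

Codes:
  G: 11 (length 2)
  A: 00 (length 2)
  D: 01 (length 2)
  J: 100 (length 3)
  I: 101 (length 3)
Average code length: 163/72 = 2.2639 bits/symbol


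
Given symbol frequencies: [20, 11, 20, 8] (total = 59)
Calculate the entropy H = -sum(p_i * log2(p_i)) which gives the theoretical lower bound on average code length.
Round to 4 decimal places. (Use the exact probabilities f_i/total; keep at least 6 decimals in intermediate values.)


Per-symbol terms -p_i * log2(p_i) with p_i = f_i/59:
  p = 20/59 = 0.338983: log2(p) = -1.560715, -p*log2(p) = 0.529056
  p = 11/59 = 0.186441: log2(p) = -2.423211, -p*log2(p) = 0.451785
  p = 20/59 = 0.338983: log2(p) = -1.560715, -p*log2(p) = 0.529056
  p = 8/59 = 0.135593: log2(p) = -2.882643, -p*log2(p) = 0.390867
H = 0.529056 + 0.451785 + 0.529056 + 0.390867 = 1.900764

H = 1.9008 bits/symbol


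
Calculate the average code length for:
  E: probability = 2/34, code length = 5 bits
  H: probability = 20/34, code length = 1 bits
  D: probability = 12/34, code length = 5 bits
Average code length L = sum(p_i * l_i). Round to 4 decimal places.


Weighted contributions p_i * l_i:
  E: (2/34) * 5 = 10/34
  H: (20/34) * 1 = 20/34
  D: (12/34) * 5 = 60/34
Sum = (10 + 20 + 60)/34 = 90/34

L = 90/34 = 2.6471 bits/symbol


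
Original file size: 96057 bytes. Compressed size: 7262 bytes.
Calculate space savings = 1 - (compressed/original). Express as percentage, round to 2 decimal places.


ratio = compressed/original = 7262/96057 = 0.075601
savings = 1 - ratio = 1 - 0.075601 = 0.924399
as a percentage: 0.924399 * 100 = 92.44%

Space savings = 1 - 7262/96057 = 92.44%


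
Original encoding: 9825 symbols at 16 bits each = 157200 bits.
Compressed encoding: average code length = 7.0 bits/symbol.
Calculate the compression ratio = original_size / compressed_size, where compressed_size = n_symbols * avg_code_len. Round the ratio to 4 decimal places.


original_size = n_symbols * orig_bits = 9825 * 16 = 157200 bits
compressed_size = n_symbols * avg_code_len = 9825 * 7.0 = 68775.0 bits
ratio = original_size / compressed_size = 157200 / 68775.0 = 2.2857

Compression ratio = 2.2857


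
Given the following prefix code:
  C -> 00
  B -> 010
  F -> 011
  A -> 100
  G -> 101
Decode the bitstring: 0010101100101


Decoding step by step:
Bits 00 -> C
Bits 101 -> G
Bits 011 -> F
Bits 00 -> C
Bits 101 -> G


Decoded message: CGFCG


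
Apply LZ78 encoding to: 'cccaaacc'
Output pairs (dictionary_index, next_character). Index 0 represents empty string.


LZ78 encoding steps:
Dictionary: {0: ''}
Step 1: w='' (idx 0), next='c' -> output (0, 'c'), add 'c' as idx 1
Step 2: w='c' (idx 1), next='c' -> output (1, 'c'), add 'cc' as idx 2
Step 3: w='' (idx 0), next='a' -> output (0, 'a'), add 'a' as idx 3
Step 4: w='a' (idx 3), next='a' -> output (3, 'a'), add 'aa' as idx 4
Step 5: w='cc' (idx 2), end of input -> output (2, '')


Encoded: [(0, 'c'), (1, 'c'), (0, 'a'), (3, 'a'), (2, '')]


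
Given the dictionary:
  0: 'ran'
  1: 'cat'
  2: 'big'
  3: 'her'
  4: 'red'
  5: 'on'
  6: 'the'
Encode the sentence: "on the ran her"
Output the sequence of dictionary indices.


Look up each word in the dictionary:
  'on' -> 5
  'the' -> 6
  'ran' -> 0
  'her' -> 3

Encoded: [5, 6, 0, 3]


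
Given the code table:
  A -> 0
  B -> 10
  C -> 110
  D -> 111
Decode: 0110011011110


Decoding:
0 -> A
110 -> C
0 -> A
110 -> C
111 -> D
10 -> B


Result: ACACDB


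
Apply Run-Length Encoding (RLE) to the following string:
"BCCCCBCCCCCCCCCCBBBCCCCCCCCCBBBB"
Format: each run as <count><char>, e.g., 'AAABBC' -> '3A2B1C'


Scanning runs left to right:
  i=0: run of 'B' x 1 -> '1B'
  i=1: run of 'C' x 4 -> '4C'
  i=5: run of 'B' x 1 -> '1B'
  i=6: run of 'C' x 10 -> '10C'
  i=16: run of 'B' x 3 -> '3B'
  i=19: run of 'C' x 9 -> '9C'
  i=28: run of 'B' x 4 -> '4B'

RLE = 1B4C1B10C3B9C4B


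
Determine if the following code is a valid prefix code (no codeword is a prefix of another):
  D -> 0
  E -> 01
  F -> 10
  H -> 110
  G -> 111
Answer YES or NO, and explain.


Checking each pair (does one codeword prefix another?):
  D='0' vs E='01': prefix -- VIOLATION

NO -- this is NOT a valid prefix code. D (0) is a prefix of E (01).


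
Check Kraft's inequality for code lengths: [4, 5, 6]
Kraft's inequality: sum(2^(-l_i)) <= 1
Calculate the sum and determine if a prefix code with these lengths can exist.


Sum = 2^(-4) + 2^(-5) + 2^(-6)
    = 0.0625 + 0.03125 + 0.015625
    = 7/64 = 0.109375
Since 0.109375 <= 1, Kraft's inequality IS satisfied.
A prefix code with these lengths CAN exist.

Kraft sum = 0.109375. Satisfied.


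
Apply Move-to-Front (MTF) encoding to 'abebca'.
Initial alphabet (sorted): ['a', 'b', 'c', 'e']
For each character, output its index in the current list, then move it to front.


MTF encoding:
'a': index 0 in ['a', 'b', 'c', 'e'] -> ['a', 'b', 'c', 'e']
'b': index 1 in ['a', 'b', 'c', 'e'] -> ['b', 'a', 'c', 'e']
'e': index 3 in ['b', 'a', 'c', 'e'] -> ['e', 'b', 'a', 'c']
'b': index 1 in ['e', 'b', 'a', 'c'] -> ['b', 'e', 'a', 'c']
'c': index 3 in ['b', 'e', 'a', 'c'] -> ['c', 'b', 'e', 'a']
'a': index 3 in ['c', 'b', 'e', 'a'] -> ['a', 'c', 'b', 'e']


Output: [0, 1, 3, 1, 3, 3]


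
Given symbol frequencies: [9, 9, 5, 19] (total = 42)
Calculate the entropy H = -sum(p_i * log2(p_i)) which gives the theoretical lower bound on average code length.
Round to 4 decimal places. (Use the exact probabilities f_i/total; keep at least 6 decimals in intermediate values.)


Per-symbol terms -p_i * log2(p_i) with p_i = f_i/42:
  p = 9/42 = 0.214286: log2(p) = -2.222392, -p*log2(p) = 0.476227
  p = 9/42 = 0.214286: log2(p) = -2.222392, -p*log2(p) = 0.476227
  p = 5/42 = 0.119048: log2(p) = -3.070389, -p*log2(p) = 0.365523
  p = 19/42 = 0.452381: log2(p) = -1.144390, -p*log2(p) = 0.517700
H = 0.476227 + 0.476227 + 0.365523 + 0.517700 = 1.835677

H = 1.8357 bits/symbol


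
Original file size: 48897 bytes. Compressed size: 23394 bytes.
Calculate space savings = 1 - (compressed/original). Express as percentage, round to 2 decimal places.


ratio = compressed/original = 23394/48897 = 0.478434
savings = 1 - ratio = 1 - 0.478434 = 0.521566
as a percentage: 0.521566 * 100 = 52.16%

Space savings = 1 - 23394/48897 = 52.16%


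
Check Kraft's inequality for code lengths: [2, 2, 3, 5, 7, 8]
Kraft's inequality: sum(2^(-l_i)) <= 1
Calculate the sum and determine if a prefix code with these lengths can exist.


Sum = 2^(-2) + 2^(-2) + 2^(-3) + 2^(-5) + 2^(-7) + 2^(-8)
    = 0.25 + 0.25 + 0.125 + 0.03125 + 0.0078125 + 0.00390625
    = 171/256 = 0.66796875
Since 0.66796875 <= 1, Kraft's inequality IS satisfied.
A prefix code with these lengths CAN exist.

Kraft sum = 0.66796875. Satisfied.


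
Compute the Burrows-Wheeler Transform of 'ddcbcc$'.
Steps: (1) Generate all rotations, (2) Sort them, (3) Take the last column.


Rotations (sorted):
  0: $ddcbcc -> last char: c
  1: bcc$ddc -> last char: c
  2: c$ddcbc -> last char: c
  3: cbcc$dd -> last char: d
  4: cc$ddcb -> last char: b
  5: dcbcc$d -> last char: d
  6: ddcbcc$ -> last char: $


BWT = cccdbd$


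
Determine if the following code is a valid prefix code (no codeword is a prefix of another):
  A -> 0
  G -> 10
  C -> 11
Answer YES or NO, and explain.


Checking each pair (does one codeword prefix another?):
  A='0' vs G='10': no prefix
  A='0' vs C='11': no prefix
  G='10' vs A='0': no prefix
  G='10' vs C='11': no prefix
  C='11' vs A='0': no prefix
  C='11' vs G='10': no prefix
No violation found over all pairs.

YES -- this is a valid prefix code. No codeword is a prefix of any other codeword.


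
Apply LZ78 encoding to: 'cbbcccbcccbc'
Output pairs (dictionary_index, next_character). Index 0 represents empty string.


LZ78 encoding steps:
Dictionary: {0: ''}
Step 1: w='' (idx 0), next='c' -> output (0, 'c'), add 'c' as idx 1
Step 2: w='' (idx 0), next='b' -> output (0, 'b'), add 'b' as idx 2
Step 3: w='b' (idx 2), next='c' -> output (2, 'c'), add 'bc' as idx 3
Step 4: w='c' (idx 1), next='c' -> output (1, 'c'), add 'cc' as idx 4
Step 5: w='bc' (idx 3), next='c' -> output (3, 'c'), add 'bcc' as idx 5
Step 6: w='c' (idx 1), next='b' -> output (1, 'b'), add 'cb' as idx 6
Step 7: w='c' (idx 1), end of input -> output (1, '')


Encoded: [(0, 'c'), (0, 'b'), (2, 'c'), (1, 'c'), (3, 'c'), (1, 'b'), (1, '')]


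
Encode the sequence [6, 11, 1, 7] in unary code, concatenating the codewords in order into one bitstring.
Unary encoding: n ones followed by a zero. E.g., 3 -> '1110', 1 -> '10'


Encode each number as n ones followed by a terminating 0:
  6 -> 1111110 (7 bits)
  11 -> 111111111110 (12 bits)
  1 -> 10 (2 bits)
  7 -> 11111110 (8 bits)
Total length = 7 + 12 + 2 + 8 = 29 bits.

Unary([6, 11, 1, 7]) = 11111101111111111101011111110 (29 bits)


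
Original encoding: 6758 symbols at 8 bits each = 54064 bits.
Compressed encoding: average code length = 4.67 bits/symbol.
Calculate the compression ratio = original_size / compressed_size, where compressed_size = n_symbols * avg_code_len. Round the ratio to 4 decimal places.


original_size = n_symbols * orig_bits = 6758 * 8 = 54064 bits
compressed_size = n_symbols * avg_code_len = 6758 * 4.67 = 31559.86 bits
ratio = original_size / compressed_size = 54064 / 31559.86 = 1.7131

Compression ratio = 1.7131


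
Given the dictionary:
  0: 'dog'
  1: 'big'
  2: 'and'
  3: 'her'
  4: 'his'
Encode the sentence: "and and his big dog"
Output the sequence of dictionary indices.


Look up each word in the dictionary:
  'and' -> 2
  'and' -> 2
  'his' -> 4
  'big' -> 1
  'dog' -> 0

Encoded: [2, 2, 4, 1, 0]


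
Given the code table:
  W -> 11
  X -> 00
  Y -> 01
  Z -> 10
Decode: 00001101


Decoding:
00 -> X
00 -> X
11 -> W
01 -> Y


Result: XXWY


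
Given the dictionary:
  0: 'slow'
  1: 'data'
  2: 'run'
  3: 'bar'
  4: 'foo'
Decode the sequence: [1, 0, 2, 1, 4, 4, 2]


Look up each index in the dictionary:
  1 -> 'data'
  0 -> 'slow'
  2 -> 'run'
  1 -> 'data'
  4 -> 'foo'
  4 -> 'foo'
  2 -> 'run'

Decoded: "data slow run data foo foo run"


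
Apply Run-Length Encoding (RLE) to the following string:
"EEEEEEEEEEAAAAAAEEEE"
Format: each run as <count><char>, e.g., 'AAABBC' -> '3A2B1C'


Scanning runs left to right:
  i=0: run of 'E' x 10 -> '10E'
  i=10: run of 'A' x 6 -> '6A'
  i=16: run of 'E' x 4 -> '4E'

RLE = 10E6A4E


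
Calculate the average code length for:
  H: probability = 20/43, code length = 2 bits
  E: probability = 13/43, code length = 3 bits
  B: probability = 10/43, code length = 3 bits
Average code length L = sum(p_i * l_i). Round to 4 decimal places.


Weighted contributions p_i * l_i:
  H: (20/43) * 2 = 40/43
  E: (13/43) * 3 = 39/43
  B: (10/43) * 3 = 30/43
Sum = (40 + 39 + 30)/43 = 109/43

L = 109/43 = 2.5349 bits/symbol


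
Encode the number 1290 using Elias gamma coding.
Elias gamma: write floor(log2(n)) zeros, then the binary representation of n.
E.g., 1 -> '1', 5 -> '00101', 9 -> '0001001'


num_bits = floor(log2(1290)) + 1 = 11
leading_zeros = num_bits - 1 = 10
binary(1290) = 10100001010

Elias gamma(1290) = '0000000000' + '10100001010' = 000000000010100001010 (21 bits)


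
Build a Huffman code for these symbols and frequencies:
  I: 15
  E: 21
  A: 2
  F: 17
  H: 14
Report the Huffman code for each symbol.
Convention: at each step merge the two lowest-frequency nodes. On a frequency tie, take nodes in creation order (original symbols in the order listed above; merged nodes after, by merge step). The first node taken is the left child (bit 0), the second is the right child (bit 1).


Huffman tree construction:
Step 1: Merge A(2) + H(14) = 16
Step 2: Merge I(15) + (A+H)(16) = 31
Step 3: Merge F(17) + E(21) = 38
Step 4: Merge (I+(A+H))(31) + (F+E)(38) = 69
Read each symbol's code off the tree from the root (left child = 0, right child = 1).

Codes:
  I: 00 (length 2)
  E: 11 (length 2)
  A: 010 (length 3)
  F: 10 (length 2)
  H: 011 (length 3)
Average code length: 154/69 = 2.2319 bits/symbol


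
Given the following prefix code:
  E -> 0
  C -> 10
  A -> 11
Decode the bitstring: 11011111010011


Decoding step by step:
Bits 11 -> A
Bits 0 -> E
Bits 11 -> A
Bits 11 -> A
Bits 10 -> C
Bits 10 -> C
Bits 0 -> E
Bits 11 -> A


Decoded message: AEAACCEA


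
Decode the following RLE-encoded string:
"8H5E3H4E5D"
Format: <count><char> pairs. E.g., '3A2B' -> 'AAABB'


Expanding each <count><char> pair:
  8H -> 'HHHHHHHH'
  5E -> 'EEEEE'
  3H -> 'HHH'
  4E -> 'EEEE'
  5D -> 'DDDDD'

Decoded = HHHHHHHHEEEEEHHHEEEEDDDDD


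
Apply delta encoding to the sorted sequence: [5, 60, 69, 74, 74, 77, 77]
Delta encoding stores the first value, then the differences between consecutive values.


First value: 5
Deltas:
  60 - 5 = 55
  69 - 60 = 9
  74 - 69 = 5
  74 - 74 = 0
  77 - 74 = 3
  77 - 77 = 0


Delta encoded: [5, 55, 9, 5, 0, 3, 0]


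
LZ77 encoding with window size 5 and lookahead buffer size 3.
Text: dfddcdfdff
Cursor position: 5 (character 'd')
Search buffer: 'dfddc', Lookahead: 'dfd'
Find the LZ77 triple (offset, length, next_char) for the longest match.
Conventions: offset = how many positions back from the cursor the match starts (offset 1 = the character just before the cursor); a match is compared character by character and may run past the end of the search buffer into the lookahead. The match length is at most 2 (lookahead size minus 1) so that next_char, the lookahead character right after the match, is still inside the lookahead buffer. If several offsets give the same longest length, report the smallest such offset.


Try each offset into the search buffer:
  offset=1 (pos 4, char 'c'): match length 0
  offset=2 (pos 3, char 'd'): match length 1
  offset=3 (pos 2, char 'd'): match length 1
  offset=4 (pos 1, char 'f'): match length 0
  offset=5 (pos 0, char 'd'): match length 2
Longest match has length 2 at offset 5.
next_char = character at position 5 + 2 = 7 -> 'd'

Best match: offset=5, length=2 (matching 'df' starting at position 0)
LZ77 triple: (5, 2, 'd')


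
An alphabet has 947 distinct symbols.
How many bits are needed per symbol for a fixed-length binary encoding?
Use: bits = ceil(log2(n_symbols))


log2(947) = 9.8872
Bracket: 2^9 = 512 < 947 <= 2^10 = 1024
So ceil(log2(947)) = 10

bits = ceil(log2(947)) = ceil(9.8872) = 10 bits


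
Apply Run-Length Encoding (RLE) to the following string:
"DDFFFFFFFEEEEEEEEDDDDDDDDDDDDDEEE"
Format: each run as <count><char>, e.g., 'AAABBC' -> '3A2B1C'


Scanning runs left to right:
  i=0: run of 'D' x 2 -> '2D'
  i=2: run of 'F' x 7 -> '7F'
  i=9: run of 'E' x 8 -> '8E'
  i=17: run of 'D' x 13 -> '13D'
  i=30: run of 'E' x 3 -> '3E'

RLE = 2D7F8E13D3E


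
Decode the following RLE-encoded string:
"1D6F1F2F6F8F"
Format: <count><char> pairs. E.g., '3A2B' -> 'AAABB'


Expanding each <count><char> pair:
  1D -> 'D'
  6F -> 'FFFFFF'
  1F -> 'F'
  2F -> 'FF'
  6F -> 'FFFFFF'
  8F -> 'FFFFFFFF'

Decoded = DFFFFFFFFFFFFFFFFFFFFFFF


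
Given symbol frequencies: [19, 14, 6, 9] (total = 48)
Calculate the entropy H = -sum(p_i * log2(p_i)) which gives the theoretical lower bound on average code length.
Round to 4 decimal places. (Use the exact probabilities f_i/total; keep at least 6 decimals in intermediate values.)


Per-symbol terms -p_i * log2(p_i) with p_i = f_i/48:
  p = 19/48 = 0.395833: log2(p) = -1.337035, -p*log2(p) = 0.529243
  p = 14/48 = 0.291667: log2(p) = -1.777608, -p*log2(p) = 0.518469
  p = 6/48 = 0.125000: log2(p) = -3.000000, -p*log2(p) = 0.375000
  p = 9/48 = 0.187500: log2(p) = -2.415037, -p*log2(p) = 0.452820
H = 0.529243 + 0.518469 + 0.375000 + 0.452820 = 1.875532

H = 1.8755 bits/symbol


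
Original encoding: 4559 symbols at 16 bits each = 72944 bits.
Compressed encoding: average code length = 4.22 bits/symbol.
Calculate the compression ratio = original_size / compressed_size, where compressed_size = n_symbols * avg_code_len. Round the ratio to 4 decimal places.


original_size = n_symbols * orig_bits = 4559 * 16 = 72944 bits
compressed_size = n_symbols * avg_code_len = 4559 * 4.22 = 19238.98 bits
ratio = original_size / compressed_size = 72944 / 19238.98 = 3.7915

Compression ratio = 3.7915
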